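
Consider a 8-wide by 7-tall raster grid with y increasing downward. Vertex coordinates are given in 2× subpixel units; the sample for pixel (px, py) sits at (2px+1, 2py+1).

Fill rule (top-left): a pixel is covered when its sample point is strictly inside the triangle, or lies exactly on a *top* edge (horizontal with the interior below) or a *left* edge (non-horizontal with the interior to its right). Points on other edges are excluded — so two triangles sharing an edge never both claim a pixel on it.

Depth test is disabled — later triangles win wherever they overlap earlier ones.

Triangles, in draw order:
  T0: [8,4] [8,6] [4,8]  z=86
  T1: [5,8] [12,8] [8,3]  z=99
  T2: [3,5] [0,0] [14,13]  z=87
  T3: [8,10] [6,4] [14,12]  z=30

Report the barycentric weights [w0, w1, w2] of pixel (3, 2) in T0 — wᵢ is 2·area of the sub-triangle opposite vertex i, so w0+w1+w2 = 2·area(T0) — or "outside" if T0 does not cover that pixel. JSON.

T0:
  2·area = 8
  edge (8, 4)→(8, 6): d=(0,2) right/bottom  bias=-1
  edge (8, 6)→(4, 8): d=(-4,2) right/bottom  bias=-1
  edge (4, 8)→(8, 4): d=(4,-4) top-left  bias=+0
    (5,0)@(11, 1): e=[-6,14,0] → .  [on edge]
    (4,1)@(9, 3): e=[-2,10,0] → .  [on edge]
    (3,2)@(7, 5): e=[2,6,0] → X  [on edge]
    (4,2)@(9, 5): e=[-2,2,8] → .
    (2,3)@(5, 7): e=[6,2,0] → X  [on edge]
    (3,3)@(7, 7): e=[2,-2,8] → .
    (1,4)@(3, 9): e=[10,-2,0] → .  [on edge]
    (2,4)@(5, 9): e=[6,-6,8] → .
    (0,5)@(1, 11): e=[14,-6,0] → .  [on edge]
  covered (2 px):
    . . . . . . . .
    . . . . . . . .
    . . . X . . . .
    . . X . . . . .
    . . . . . . . .
    . . . . . . . .
    . . . . . . . .
T1:
  2·area = 35  (B↔C swapped to make it positive)
  edge (5, 8)→(8, 3): d=(3,-5) top-left  bias=+0
  edge (8, 3)→(12, 8): d=(4,5) right/bottom  bias=-1
  edge (12, 8)→(5, 8): d=(-7,0) right/bottom  bias=-1
    (3,2)@(7, 5): e=[1,13,21] → X
    (4,2)@(9, 5): e=[11,3,21] → X
    (5,2)@(11, 5): e=[21,-7,21] → .
    (3,3)@(7, 7): e=[7,21,7] → X
    (5,3)@(11, 7): e=[27,1,7] → X
    (6,3)@(13, 7): e=[37,-9,7] → .
    (3,4)@(7, 9): e=[13,29,-7] → .
    (4,4)@(9, 9): e=[23,19,-7] → .
    (5,4)@(11, 9): e=[33,9,-7] → .
  covered (5 px):
    . . . . . . . .
    . . . . . . . .
    . . . X X . . .
    . . . X X X . .
    . . . . . . . .
    . . . . . . . .
    . . . . . . . .
T2:
  2·area = 31
  edge (3, 5)→(0, 0): d=(-3,-5) top-left  bias=+0
  edge (0, 0)→(14, 13): d=(14,13) right/bottom  bias=-1
  edge (14, 13)→(3, 5): d=(-11,-8) top-left  bias=+0
    (0,0)@(1, 1): e=[2,1,28] → X
    (1,0)@(3, 1): e=[12,-25,44] → .
    (0,1)@(1, 3): e=[-4,29,6] → .
    (1,1)@(3, 3): e=[6,3,22] → X
    (2,1)@(5, 3): e=[16,-23,38] → .
    (1,2)@(3, 5): e=[0,31,0] → X  [on edge]
    (2,2)@(5, 5): e=[10,5,16] → X
    (3,2)@(7, 5): e=[20,-21,32] → .
    (1,3)@(3, 7): e=[-6,59,-22] → .
    (2,3)@(5, 7): e=[4,33,-6] → .
    (3,3)@(7, 7): e=[14,7,10] → X
    (4,3)@(9, 7): e=[24,-19,26] → .
  covered (6 px):
    X . . . . . . .
    . X . . . . . .
    . X X . . . . .
    . . . X . . . .
    . . . . X . . .
    . . . . . . . .
    . . . . . . . .
T3:
  2·area = 32
  edge (8, 10)→(6, 4): d=(-2,-6) top-left  bias=+0
  edge (6, 4)→(14, 12): d=(8,8) right/bottom  bias=-1
  edge (14, 12)→(8, 10): d=(-6,-2) top-left  bias=+0
    (1,0)@(3, 1): e=[-12,0,44] → .  [on edge]
    (2,0)@(5, 1): e=[0,-16,48] → .  [on edge]
    (2,1)@(5, 3): e=[-4,0,36] → .  [on edge]
    (3,2)@(7, 5): e=[4,0,28] → .  [on edge]
    (3,3)@(7, 7): e=[0,16,16] → X  [on edge]
    (4,3)@(9, 7): e=[12,0,20] → .  [on edge]
    (2,4)@(5, 9): e=[-16,48,0] → .  [on edge]
    (3,4)@(7, 9): e=[-4,32,4] → .
    (4,4)@(9, 9): e=[8,16,8] → X
    (5,4)@(11, 9): e=[20,0,12] → .  [on edge]
    (4,5)@(9, 11): e=[4,32,-4] → .
    (5,5)@(11, 11): e=[16,16,0] → X  [on edge]
    (6,5)@(13, 11): e=[28,0,4] → .  [on edge]
    (4,6)@(9, 13): e=[0,48,-16] → .  [on edge]
    (7,6)@(15, 13): e=[36,0,-4] → .  [on edge]
  covered (3 px):
    . . . . . . . .
    . . . . . . . .
    . . . . . . . .
    . . . X . . . .
    . . . . X . . .
    . . . . . X . .
    . . . . . . . .

Answer: [6,0,2]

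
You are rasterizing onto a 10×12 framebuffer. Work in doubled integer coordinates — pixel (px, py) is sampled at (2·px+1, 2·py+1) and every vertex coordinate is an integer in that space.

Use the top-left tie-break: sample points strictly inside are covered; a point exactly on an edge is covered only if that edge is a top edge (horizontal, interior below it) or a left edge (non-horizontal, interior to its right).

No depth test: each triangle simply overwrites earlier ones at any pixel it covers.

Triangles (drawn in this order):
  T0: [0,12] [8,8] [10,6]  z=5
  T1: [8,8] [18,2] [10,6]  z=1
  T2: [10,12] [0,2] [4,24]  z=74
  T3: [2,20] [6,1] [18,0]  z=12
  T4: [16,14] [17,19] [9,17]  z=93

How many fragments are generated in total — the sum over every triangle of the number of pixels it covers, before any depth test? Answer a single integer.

T0:
  2·area = 8  (B↔C swapped to make it positive)
  edge (0, 12)→(10, 6): d=(10,-6) top-left  bias=+0
  edge (10, 6)→(8, 8): d=(-2,2) right/bottom  bias=-1
  edge (8, 8)→(0, 12): d=(-8,4) right/bottom  bias=-1
    (7,0)@(15, 1): e=[-20,0,28] → .  [on edge]
    (6,1)@(13, 3): e=[-12,0,20] → .  [on edge]
    (7,1)@(15, 3): e=[0,-4,12] → .  [on edge]
    (5,2)@(11, 5): e=[-4,0,12] → .  [on edge]
    (4,3)@(9, 7): e=[4,0,4] → .  [on edge]
    (2,4)@(5, 9): e=[0,4,4] → X  [on edge]
    (3,4)@(7, 9): e=[12,0,-4] → .  [on edge]
    (2,5)@(5, 11): e=[20,0,-12] → .  [on edge]
    (1,6)@(3, 13): e=[28,0,-20] → .  [on edge]
    (0,7)@(1, 15): e=[36,0,-28] → .  [on edge]
  covered (1 px):
    . . . . . . . . . .
    . . . . . . . . . .
    . . . . . . . . . .
    . . . . . . . . . .
    . . X . . . . . . .
    . . . . . . . . . .
    . . . . . . . . . .
    . . . . . . . . . .
    . . . . . . . . . .
    . . . . . . . . . .
    . . . . . . . . . .
    . . . . . . . . . .
T1:
  2·area = 8  (B↔C swapped to make it positive)
  edge (8, 8)→(10, 6): d=(2,-2) top-left  bias=+0
  edge (10, 6)→(18, 2): d=(8,-4) top-left  bias=+0
  edge (18, 2)→(8, 8): d=(-10,6) right/bottom  bias=-1
    (7,0)@(15, 1): e=[0,-20,28] → .  [on edge]
    (6,1)@(13, 3): e=[0,-12,20] → .  [on edge]
    (5,2)@(11, 5): e=[0,-4,12] → .  [on edge]
    (6,2)@(13, 5): e=[4,4,0] → .  [on edge]
    (4,3)@(9, 7): e=[0,4,4] → X  [on edge]
    (5,3)@(11, 7): e=[4,12,-8] → .
    (3,4)@(7, 9): e=[0,12,-4] → .  [on edge]
    (4,4)@(9, 9): e=[4,20,-16] → .
    (1,5)@(3, 11): e=[-4,12,0] → .  [on edge]
    (2,5)@(5, 11): e=[0,20,-12] → .  [on edge]
    (1,6)@(3, 13): e=[0,28,-20] → .  [on edge]
    (0,7)@(1, 15): e=[0,36,-28] → .  [on edge]
  covered (1 px):
    . . . . . . . . . .
    . . . . . . . . . .
    . . . . . . . . . .
    . . . . X . . . . .
    . . . . . . . . . .
    . . . . . . . . . .
    . . . . . . . . . .
    . . . . . . . . . .
    . . . . . . . . . .
    . . . . . . . . . .
    . . . . . . . . . .
    . . . . . . . . . .
T2:
  2·area = 180  (B↔C swapped to make it positive)
  edge (10, 12)→(4, 24): d=(-6,12) right/bottom  bias=-1
  edge (4, 24)→(0, 2): d=(-4,-22) top-left  bias=+0
  edge (0, 2)→(10, 12): d=(10,10) right/bottom  bias=-1
    (0,1)@(1, 3): e=[162,18,0] → .  [on edge]
    (0,2)@(1, 5): e=[150,10,20] → X
    (1,2)@(3, 5): e=[126,54,0] → .  [on edge]
    (0,3)@(1, 7): e=[138,2,40] → X
    (1,3)@(3, 7): e=[114,46,20] → X
    (2,3)@(5, 7): e=[90,90,0] → .  [on edge]
    (0,4)@(1, 9): e=[126,-6,60] → .
    (1,4)@(3, 9): e=[102,38,40] → X
    (2,4)@(5, 9): e=[78,82,20] → X
    (3,4)@(7, 9): e=[54,126,0] → .  [on edge]
    (1,5)@(3, 11): e=[90,30,60] → X
    (3,5)@(7, 11): e=[42,118,20] → X
    (4,5)@(9, 11): e=[18,162,0] → .  [on edge]
    (5,6)@(11, 13): e=[-18,198,0] → .  [on edge]
    (6,7)@(13, 15): e=[-54,234,0] → .  [on edge]
    (7,8)@(15, 17): e=[-90,270,0] → .  [on edge]
    (8,9)@(17, 19): e=[-126,306,0] → .  [on edge]
    (9,10)@(19, 21): e=[-162,342,0] → .  [on edge]
  covered (20 px):
    . . . . . . . . . .
    . . . . . . . . . .
    X . . . . . . . . .
    X X . . . . . . . .
    . X X . . . . . . .
    . X X X . . . . . .
    . X X X X . . . . .
    . X X X . . . . . .
    . X X X . . . . . .
    . . X . . . . . . .
    . . X . . . . . . .
    . . . . . . . . . .
T3:
  2·area = 224
  edge (2, 20)→(6, 1): d=(4,-19) top-left  bias=+0
  edge (6, 1)→(18, 0): d=(12,-1) top-left  bias=+0
  edge (18, 0)→(2, 20): d=(-16,20) right/bottom  bias=-1
    (3,0)@(7, 1): e=[19,1,204] → X
    (4,0)@(9, 1): e=[57,3,164] → X
    (5,0)@(11, 1): e=[95,5,124] → X
    (6,0)@(13, 1): e=[133,7,84] → X
    (7,0)@(15, 1): e=[171,9,44] → X
    (8,0)@(17, 1): e=[209,11,4] → X
    (9,0)@(19, 1): e=[247,13,-36] → .
    (3,1)@(7, 3): e=[27,25,172] → X
    (8,1)@(17, 3): e=[217,35,-28] → .
    (3,2)@(7, 5): e=[35,49,140] → X
    (7,2)@(15, 5): e=[187,57,-20] → .
    (2,3)@(5, 7): e=[5,71,148] → X
  covered (29 px):
    . . . X X X X X X .
    . . . X X X X X . .
    . . . X X X X . . .
    . . X X X X . . . .
    . . X X X . . . . .
    . . X X X . . . . .
    . . X X . . . . . .
    . . X . . . . . . .
    . X . . . . . . . .
    . . . . . . . . . .
    . . . . . . . . . .
    . . . . . . . . . .
T4:
  2·area = 38
  edge (16, 14)→(17, 19): d=(1,5) right/bottom  bias=-1
  edge (17, 19)→(9, 17): d=(-8,-2) top-left  bias=+0
  edge (9, 17)→(16, 14): d=(7,-3) top-left  bias=+0
    (7,4)@(15, 9): e=[0,76,-38] → .  [on edge]
    (0,7)@(1, 15): e=[76,0,-38] → .  [on edge]
    (7,7)@(15, 15): e=[6,28,4] → X
    (8,7)@(17, 15): e=[-4,32,10] → .
    (4,8)@(9, 17): e=[38,0,0] → X  [on edge]
    (5,8)@(11, 17): e=[28,4,6] → X
    (6,8)@(13, 17): e=[18,8,12] → X
    (8,8)@(17, 17): e=[-2,16,24] → .
    (4,9)@(9, 19): e=[40,-16,14] → .
    (5,9)@(11, 19): e=[30,-12,20] → .
    (6,9)@(13, 19): e=[20,-8,26] → .
    (7,9)@(15, 19): e=[10,-4,32] → .
    (8,9)@(17, 19): e=[0,0,38] → .  [on edge]
  covered (5 px):
    . . . . . . . . . .
    . . . . . . . . . .
    . . . . . . . . . .
    . . . . . . . . . .
    . . . . . . . . . .
    . . . . . . . . . .
    . . . . . . . . . .
    . . . . . . . X . .
    . . . . X X X X . .
    . . . . . . . . . .
    . . . . . . . . . .
    . . . . . . . . . .

Final: 56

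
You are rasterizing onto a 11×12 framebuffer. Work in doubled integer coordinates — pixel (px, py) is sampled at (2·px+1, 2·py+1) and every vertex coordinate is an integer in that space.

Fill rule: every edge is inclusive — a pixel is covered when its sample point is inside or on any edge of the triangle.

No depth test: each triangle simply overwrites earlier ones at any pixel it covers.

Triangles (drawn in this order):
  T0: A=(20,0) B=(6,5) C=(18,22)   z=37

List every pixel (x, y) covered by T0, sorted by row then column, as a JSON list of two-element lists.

T0:
  2·area = 298  (B↔C swapped to make it positive)
  edge (20, 0)→(18, 22): d=(-2,22) inclusive
  edge (18, 22)→(6, 5): d=(-12,-17) inclusive
  edge (6, 5)→(20, 0): d=(14,-5) inclusive
    (9,0)@(19, 1): e=[20,269,9] → #
    (10,0)@(21, 1): e=[-24,303,19] → ·
    (6,1)@(13, 3): e=[148,143,7] → #
    (7,1)@(15, 3): e=[104,177,17] → #
    (8,1)@(17, 3): e=[60,211,27] → #
    (10,1)@(21, 3): e=[-28,279,47] → ·
    (3,2)@(7, 5): e=[276,17,5] → #
    (4,2)@(9, 5): e=[232,51,15] → #
    (5,2)@(11, 5): e=[188,85,25] → #
    (10,2)@(21, 5): e=[-32,255,75] → ·
    (3,3)@(7, 7): e=[272,-7,33] → ·
    (4,3)@(9, 7): e=[228,27,43] → #
    (9,5)@(19, 11): e=[0,149,149] → #  [on edge]
  covered (37 px):
    · · · · · · · · · # ·
    · · · · · · # # # # ·
    · · · # # # # # # # ·
    · · · · # # # # # # ·
    · · · · # # # # # # ·
    · · · · · # # # # # ·
    · · · · · · # # # · ·
    · · · · · · · # # · ·
    · · · · · · · # # · ·
    · · · · · · · · # · ·
    · · · · · · · · · · ·
    · · · · · · · · · · ·

Final: [[9,0],[6,1],[7,1],[8,1],[9,1],[3,2],[4,2],[5,2],[6,2],[7,2],[8,2],[9,2],[4,3],[5,3],[6,3],[7,3],[8,3],[9,3],[4,4],[5,4],[6,4],[7,4],[8,4],[9,4],[5,5],[6,5],[7,5],[8,5],[9,5],[6,6],[7,6],[8,6],[7,7],[8,7],[7,8],[8,8],[8,9]]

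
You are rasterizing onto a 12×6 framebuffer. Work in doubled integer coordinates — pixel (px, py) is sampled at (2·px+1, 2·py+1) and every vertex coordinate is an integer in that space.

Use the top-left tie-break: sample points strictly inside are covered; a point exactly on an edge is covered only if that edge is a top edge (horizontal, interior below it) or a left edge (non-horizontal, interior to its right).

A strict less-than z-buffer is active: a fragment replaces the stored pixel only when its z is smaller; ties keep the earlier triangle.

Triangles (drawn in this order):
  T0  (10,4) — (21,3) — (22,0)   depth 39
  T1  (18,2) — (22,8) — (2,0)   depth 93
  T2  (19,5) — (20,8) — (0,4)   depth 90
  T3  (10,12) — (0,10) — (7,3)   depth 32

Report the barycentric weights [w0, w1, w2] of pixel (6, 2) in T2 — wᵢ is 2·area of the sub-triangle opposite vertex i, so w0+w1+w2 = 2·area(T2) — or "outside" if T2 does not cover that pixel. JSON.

T0:
  2·area = 32  (B↔C swapped to make it positive)
  edge (10, 4)→(22, 0): d=(12,-4) top-left  bias=+0
  edge (22, 0)→(21, 3): d=(-1,3) right/bottom  bias=-1
  edge (21, 3)→(10, 4): d=(-11,1) right/bottom  bias=-1
    (9,0)@(19, 1): e=[0,8,24] → X  [on edge]
    (10,0)@(21, 1): e=[8,2,22] → X
    (11,0)@(23, 1): e=[16,-4,20] → .
    (6,1)@(13, 3): e=[0,24,8] → X  [on edge]
    (7,1)@(15, 3): e=[8,18,6] → X
    (8,1)@(17, 3): e=[16,12,4] → X
    (10,1)@(21, 3): e=[32,0,0] → .  [on edge]
    (3,2)@(7, 5): e=[0,40,-8] → .  [on edge]
    (6,2)@(13, 5): e=[24,22,-14] → .
    (7,2)@(15, 5): e=[32,16,-16] → .
    (8,2)@(17, 5): e=[40,10,-18] → .
    (9,2)@(19, 5): e=[48,4,-20] → .
    (0,3)@(1, 7): e=[0,56,-24] → .  [on edge]
    (9,4)@(19, 9): e=[96,0,-64] → .  [on edge]
  covered (6 px):
    . . . . . . . . . X X .
    . . . . . . X X X X . .
    . . . . . . . . . . . .
    . . . . . . . . . . . .
    . . . . . . . . . . . .
    . . . . . . . . . . . .
T1:
  2·area = 88
  edge (18, 2)→(22, 8): d=(4,6) right/bottom  bias=-1
  edge (22, 8)→(2, 0): d=(-20,-8) top-left  bias=+0
  edge (2, 0)→(18, 2): d=(16,2) right/bottom  bias=-1
    (2,0)@(5, 1): e=[74,4,10] → X
    (3,0)@(7, 1): e=[62,20,6] → X
    (4,0)@(9, 1): e=[50,36,2] → X
    (5,0)@(11, 1): e=[38,52,-2] → .
    (2,1)@(5, 3): e=[82,-36,42] → .
    (3,1)@(7, 3): e=[70,-20,38] → .
    (4,1)@(9, 3): e=[58,-4,34] → .
    (5,1)@(11, 3): e=[46,12,30] → X
    (6,1)@(13, 3): e=[34,28,26] → X
    (7,1)@(15, 3): e=[22,44,22] → X
    (8,1)@(17, 3): e=[10,60,18] → X
    (9,1)@(19, 3): e=[-2,76,14] → .
  covered (11 px):
    . . X X X . . . . . . .
    . . . . . X X X X . . .
    . . . . . . . X X X . .
    . . . . . . . . . . X .
    . . . . . . . . . . . .
    . . . . . . . . . . . .
T2:
  2·area = 56
  edge (19, 5)→(20, 8): d=(1,3) right/bottom  bias=-1
  edge (20, 8)→(0, 4): d=(-20,-4) top-left  bias=+0
  edge (0, 4)→(19, 5): d=(19,1) right/bottom  bias=-1
    (2,2)@(5, 5): e=[42,0,14] → X  [on edge]
    (3,2)@(7, 5): e=[36,8,12] → X
    (4,2)@(9, 5): e=[30,16,10] → X
    (5,2)@(11, 5): e=[24,24,8] → X
    (6,2)@(13, 5): e=[18,32,6] → X
    (7,2)@(15, 5): e=[12,40,4] → X
    (8,2)@(17, 5): e=[6,48,2] → X
    (9,2)@(19, 5): e=[0,56,0] → .  [on edge]
    (2,3)@(5, 7): e=[44,-40,52] → .
    (3,3)@(7, 7): e=[38,-32,50] → .
    (4,3)@(9, 7): e=[32,-24,48] → .
    (5,3)@(11, 7): e=[26,-16,46] → .
    (7,3)@(15, 7): e=[14,0,42] → X  [on edge]
    (10,5)@(21, 11): e=[0,-56,112] → .  [on edge]
  covered (10 px):
    . . . . . . . . . . . .
    . . . . . . . . . . . .
    . . X X X X X X X . . .
    . . . . . . . X X X . .
    . . . . . . . . . . . .
    . . . . . . . . . . . .
T3:
  2·area = 84
  edge (10, 12)→(0, 10): d=(-10,-2) top-left  bias=+0
  edge (0, 10)→(7, 3): d=(7,-7) top-left  bias=+0
  edge (7, 3)→(10, 12): d=(3,9) right/bottom  bias=-1
    (4,0)@(9, 1): e=[108,0,-24] → .  [on edge]
    (3,1)@(7, 3): e=[84,0,0] → .  [on edge]
    (2,2)@(5, 5): e=[60,0,24] → X  [on edge]
    (3,2)@(7, 5): e=[64,14,6] → X
    (4,2)@(9, 5): e=[68,28,-12] → .
    (1,3)@(3, 7): e=[36,0,48] → X  [on edge]
    (4,3)@(9, 7): e=[48,42,-6] → .
    (0,4)@(1, 9): e=[12,0,72] → X  [on edge]
    (4,4)@(9, 9): e=[28,56,0] → .  [on edge]
    (0,5)@(1, 11): e=[-8,14,78] → .
    (1,5)@(3, 11): e=[-4,28,60] → .
    (2,5)@(5, 11): e=[0,42,42] → X  [on edge]
  covered (12 px):
    . . . . . . . . . . . .
    . . . . . . . . . . . .
    . . X X . . . . . . . .
    . X X X . . . . . . . .
    X X X X . . . . . . . .
    . . X X X . . . . . . .

Answer: [32,6,18]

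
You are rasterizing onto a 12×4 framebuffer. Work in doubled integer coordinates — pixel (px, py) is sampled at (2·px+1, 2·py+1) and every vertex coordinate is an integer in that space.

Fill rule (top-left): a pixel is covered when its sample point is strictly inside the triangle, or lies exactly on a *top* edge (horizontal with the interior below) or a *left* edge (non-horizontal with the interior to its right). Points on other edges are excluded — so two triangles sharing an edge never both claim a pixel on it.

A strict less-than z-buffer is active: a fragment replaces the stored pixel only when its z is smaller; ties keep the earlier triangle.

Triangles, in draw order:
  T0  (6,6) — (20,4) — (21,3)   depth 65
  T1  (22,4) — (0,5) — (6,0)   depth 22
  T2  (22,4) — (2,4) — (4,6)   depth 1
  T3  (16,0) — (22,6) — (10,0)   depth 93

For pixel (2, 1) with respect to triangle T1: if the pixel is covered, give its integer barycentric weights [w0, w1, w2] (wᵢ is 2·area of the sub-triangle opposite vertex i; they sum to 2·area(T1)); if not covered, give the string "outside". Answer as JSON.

T0:
  2·area = 12  (B↔C swapped to make it positive)
  edge (6, 6)→(21, 3): d=(15,-3) top-left  bias=+0
  edge (21, 3)→(20, 4): d=(-1,1) right/bottom  bias=-1
  edge (20, 4)→(6, 6): d=(-14,2) right/bottom  bias=-1
    (11,0)@(23, 1): e=[-24,0,36] → ·  [on edge]
    (10,1)@(21, 3): e=[0,0,12] → ·  [on edge]
    (5,2)@(11, 5): e=[0,8,4] → #  [on edge]
    (6,2)@(13, 5): e=[6,6,0] → ·  [on edge]
    (9,2)@(19, 5): e=[24,0,-12] → ·  [on edge]
    (0,3)@(1, 7): e=[0,16,-4] → ·  [on edge]
    (5,3)@(11, 7): e=[30,6,-24] → ·
    (8,3)@(17, 7): e=[48,0,-36] → ·  [on edge]
  covered (1 px):
    · · · · · · · · · · · ·
    · · · · · · · · · · · ·
    · · · · · # · · · · · ·
    · · · · · · · · · · · ·
T1:
  2·area = 104
  edge (22, 4)→(0, 5): d=(-22,1) right/bottom  bias=-1
  edge (0, 5)→(6, 0): d=(6,-5) top-left  bias=+0
  edge (6, 0)→(22, 4): d=(16,4) right/bottom  bias=-1
    (2,0)@(5, 1): e=[83,1,20] → #
    (3,0)@(7, 1): e=[81,11,12] → #
    (4,0)@(9, 1): e=[79,21,4] → #
    (5,0)@(11, 1): e=[77,31,-4] → ·
    (1,1)@(3, 3): e=[41,3,60] → #
    (5,1)@(11, 3): e=[33,43,28] → #
    (6,1)@(13, 3): e=[31,53,20] → #
    (7,1)@(15, 3): e=[29,63,12] → #
    (8,1)@(17, 3): e=[27,73,4] → #
    (9,1)@(19, 3): e=[25,83,-4] → ·
    (1,2)@(3, 5): e=[-3,15,92] → ·
    (2,2)@(5, 5): e=[-5,25,84] → ·
  covered (11 px):
    · · # # # · · · · · · ·
    · # # # # # # # # · · ·
    · · · · · · · · · · · ·
    · · · · · · · · · · · ·
T2:
  2·area = 40  (B↔C swapped to make it positive)
  edge (22, 4)→(4, 6): d=(-18,2) right/bottom  bias=-1
  edge (4, 6)→(2, 4): d=(-2,-2) top-left  bias=+0
  edge (2, 4)→(22, 4): d=(20,0) top-left  bias=+0
    (0,1)@(1, 3): e=[60,0,-20] → ·  [on edge]
    (1,2)@(3, 5): e=[20,0,20] → #  [on edge]
    (2,2)@(5, 5): e=[16,4,20] → #
    (3,2)@(7, 5): e=[12,8,20] → #
    (4,2)@(9, 5): e=[8,12,20] → #
    (5,2)@(11, 5): e=[4,16,20] → #
    (6,2)@(13, 5): e=[0,20,20] → ·  [on edge]
    (1,3)@(3, 7): e=[-16,-4,60] → ·
    (2,3)@(5, 7): e=[-20,0,60] → ·  [on edge]
    (3,3)@(7, 7): e=[-24,4,60] → ·
    (4,3)@(9, 7): e=[-28,8,60] → ·
    (5,3)@(11, 7): e=[-32,12,60] → ·
  covered (5 px):
    · · · · · · · · · · · ·
    · · · · · · · · · · · ·
    · # # # # # · · · · · ·
    · · · · · · · · · · · ·
T3:
  2·area = 36
  edge (16, 0)→(22, 6): d=(6,6) right/bottom  bias=-1
  edge (22, 6)→(10, 0): d=(-12,-6) top-left  bias=+0
  edge (10, 0)→(16, 0): d=(6,0) top-left  bias=+0
    (6,0)@(13, 1): e=[24,6,6] → #
    (7,0)@(15, 1): e=[12,18,6] → #
    (8,0)@(17, 1): e=[0,30,6] → ·  [on edge]
    (6,1)@(13, 3): e=[36,-18,18] → ·
    (7,1)@(15, 3): e=[24,-6,18] → ·
    (8,1)@(17, 3): e=[12,6,18] → #
    (9,1)@(19, 3): e=[0,18,18] → ·  [on edge]
    (8,2)@(17, 5): e=[24,-18,30] → ·
    (10,2)@(21, 5): e=[0,6,30] → ·  [on edge]
    (11,3)@(23, 7): e=[0,-6,42] → ·  [on edge]
  covered (3 px):
    · · · · · · # # · · · ·
    · · · · · · · · # · · ·
    · · · · · · · · · · · ·
    · · · · · · · · · · · ·

Final: [13,52,39]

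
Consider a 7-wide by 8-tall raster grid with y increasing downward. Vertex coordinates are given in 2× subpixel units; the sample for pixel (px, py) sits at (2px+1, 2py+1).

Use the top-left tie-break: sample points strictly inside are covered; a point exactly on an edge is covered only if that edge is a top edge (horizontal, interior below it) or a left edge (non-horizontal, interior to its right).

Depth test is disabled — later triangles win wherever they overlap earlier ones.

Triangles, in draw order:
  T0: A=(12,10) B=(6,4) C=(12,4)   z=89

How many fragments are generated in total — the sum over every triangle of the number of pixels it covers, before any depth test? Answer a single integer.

T0:
  2·area = 36
  edge (12, 10)→(6, 4): d=(-6,-6) top-left  bias=+0
  edge (6, 4)→(12, 4): d=(6,0) top-left  bias=+0
  edge (12, 4)→(12, 10): d=(0,6) right/bottom  bias=-1
    (1,0)@(3, 1): e=[0,-18,54] → ·  [on edge]
    (2,1)@(5, 3): e=[0,-6,42] → ·  [on edge]
    (3,2)@(7, 5): e=[0,6,30] → #  [on edge]
    (4,2)@(9, 5): e=[12,6,18] → #
    (5,2)@(11, 5): e=[24,6,6] → #
    (6,2)@(13, 5): e=[36,6,-6] → ·
    (3,3)@(7, 7): e=[-12,18,30] → ·
    (4,3)@(9, 7): e=[0,18,18] → #  [on edge]
    (6,3)@(13, 7): e=[24,18,-6] → ·
    (4,4)@(9, 9): e=[-12,30,18] → ·
    (5,4)@(11, 9): e=[0,30,6] → #  [on edge]
    (6,4)@(13, 9): e=[12,30,-6] → ·
    (6,5)@(13, 11): e=[0,42,-6] → ·  [on edge]
  covered (6 px):
    · · · · · · ·
    · · · · · · ·
    · · · # # # ·
    · · · · # # ·
    · · · · · # ·
    · · · · · · ·
    · · · · · · ·
    · · · · · · ·

Result: 6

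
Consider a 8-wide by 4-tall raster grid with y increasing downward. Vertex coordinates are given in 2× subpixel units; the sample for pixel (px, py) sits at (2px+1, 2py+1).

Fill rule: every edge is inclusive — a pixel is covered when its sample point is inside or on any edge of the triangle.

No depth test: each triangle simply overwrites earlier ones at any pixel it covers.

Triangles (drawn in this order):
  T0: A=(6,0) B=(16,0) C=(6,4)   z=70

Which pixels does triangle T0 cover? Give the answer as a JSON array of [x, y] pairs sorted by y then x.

T0:
  2·area = 40
  edge (6, 0)→(16, 0): d=(10,0) inclusive
  edge (16, 0)→(6, 4): d=(-10,4) inclusive
  edge (6, 4)→(6, 0): d=(0,-4) inclusive
    (3,0)@(7, 1): e=[10,26,4] → X
    (4,0)@(9, 1): e=[10,18,12] → X
    (5,0)@(11, 1): e=[10,10,20] → X
    (6,0)@(13, 1): e=[10,2,28] → X
    (7,0)@(15, 1): e=[10,-6,36] → .
    (3,1)@(7, 3): e=[30,6,4] → X
    (4,1)@(9, 3): e=[30,-2,12] → .
    (5,1)@(11, 3): e=[30,-10,20] → .
    (6,1)@(13, 3): e=[30,-18,28] → .
    (3,2)@(7, 5): e=[50,-14,4] → .
  covered (5 px):
    . . . X X X X .
    . . . X . . . .
    . . . . . . . .
    . . . . . . . .

Result: [[3,0],[4,0],[5,0],[6,0],[3,1]]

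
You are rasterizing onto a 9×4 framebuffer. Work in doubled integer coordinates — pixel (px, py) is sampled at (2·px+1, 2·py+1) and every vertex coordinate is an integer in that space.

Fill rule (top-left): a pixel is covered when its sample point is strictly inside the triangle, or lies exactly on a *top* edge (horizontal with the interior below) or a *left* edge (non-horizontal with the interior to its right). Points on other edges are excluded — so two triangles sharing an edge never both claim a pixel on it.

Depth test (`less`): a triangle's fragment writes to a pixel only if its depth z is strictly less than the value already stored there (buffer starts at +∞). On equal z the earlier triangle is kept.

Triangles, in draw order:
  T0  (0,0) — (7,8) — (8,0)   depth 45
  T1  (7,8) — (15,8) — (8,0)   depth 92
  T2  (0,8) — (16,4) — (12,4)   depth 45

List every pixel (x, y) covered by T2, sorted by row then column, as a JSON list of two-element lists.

T0:
  2·area = 64  (B↔C swapped to make it positive)
  edge (0, 0)→(8, 0): d=(8,0) top-left  bias=+0
  edge (8, 0)→(7, 8): d=(-1,8) right/bottom  bias=-1
  edge (7, 8)→(0, 0): d=(-7,-8) top-left  bias=+0
    (0,0)@(1, 1): e=[8,55,1] → #
    (1,0)@(3, 1): e=[8,39,17] → #
    (2,0)@(5, 1): e=[8,23,33] → #
    (3,0)@(7, 1): e=[8,7,49] → #
    (4,0)@(9, 1): e=[8,-9,65] → ·
    (0,1)@(1, 3): e=[24,53,-13] → ·
    (1,1)@(3, 3): e=[24,37,3] → #
    (4,1)@(9, 3): e=[24,-11,51] → ·
    (1,2)@(3, 5): e=[40,35,-11] → ·
    (2,2)@(5, 5): e=[40,19,5] → #
    (4,2)@(9, 5): e=[40,-13,37] → ·
    (2,3)@(5, 7): e=[56,17,-9] → ·
  covered (10 px):
    # # # # · · · · ·
    · # # # · · · · ·
    · · # # · · · · ·
    · · · # · · · · ·
T1:
  2·area = 64  (B↔C swapped to make it positive)
  edge (7, 8)→(8, 0): d=(1,-8) top-left  bias=+0
  edge (8, 0)→(15, 8): d=(7,8) right/bottom  bias=-1
  edge (15, 8)→(7, 8): d=(-8,0) right/bottom  bias=-1
    (4,1)@(9, 3): e=[11,13,40] → #
    (5,1)@(11, 3): e=[27,-3,40] → ·
    (4,2)@(9, 5): e=[13,27,24] → #
    (5,2)@(11, 5): e=[29,11,24] → #
    (6,2)@(13, 5): e=[45,-5,24] → ·
    (4,3)@(9, 7): e=[15,41,8] → #
    (6,3)@(13, 7): e=[47,9,8] → #
    (7,3)@(15, 7): e=[63,-7,8] → ·
  covered (6 px):
    · · · · · · · · ·
    · · · · # · · · ·
    · · · · # # · · ·
    · · · · # # # · ·
T2:
  2·area = 16  (B↔C swapped to make it positive)
  edge (0, 8)→(12, 4): d=(12,-4) top-left  bias=+0
  edge (12, 4)→(16, 4): d=(4,0) top-left  bias=+0
  edge (16, 4)→(0, 8): d=(-16,4) right/bottom  bias=-1
    (7,1)@(15, 3): e=[0,-4,20] → ·  [on edge]
    (4,2)@(9, 5): e=[0,4,12] → #  [on edge]
    (5,2)@(11, 5): e=[8,4,4] → #
    (6,2)@(13, 5): e=[16,4,-4] → ·
    (1,3)@(3, 7): e=[0,12,4] → #  [on edge]
    (2,3)@(5, 7): e=[8,12,-4] → ·
    (4,3)@(9, 7): e=[24,12,-20] → ·
    (5,3)@(11, 7): e=[32,12,-28] → ·
  covered (3 px):
    · · · · · · · · ·
    · · · · · · · · ·
    · · · · # # · · ·
    · # · · · · · · ·

Answer: [[4,2],[5,2],[1,3]]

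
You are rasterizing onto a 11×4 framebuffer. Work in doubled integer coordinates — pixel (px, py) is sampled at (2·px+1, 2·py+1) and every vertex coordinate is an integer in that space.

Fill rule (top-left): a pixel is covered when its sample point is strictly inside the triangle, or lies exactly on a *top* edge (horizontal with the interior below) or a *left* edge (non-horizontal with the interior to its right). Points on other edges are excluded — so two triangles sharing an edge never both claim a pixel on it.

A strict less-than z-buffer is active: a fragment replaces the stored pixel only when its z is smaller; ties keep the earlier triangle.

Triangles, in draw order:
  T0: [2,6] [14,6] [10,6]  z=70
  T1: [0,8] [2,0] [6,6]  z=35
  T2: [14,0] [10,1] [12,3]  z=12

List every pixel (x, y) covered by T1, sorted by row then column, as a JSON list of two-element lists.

T0:
  degenerate (2·area = 0) — covers nothing
T1:
  2·area = 44
  edge (0, 8)→(2, 0): d=(2,-8) top-left  bias=+0
  edge (2, 0)→(6, 6): d=(4,6) right/bottom  bias=-1
  edge (6, 6)→(0, 8): d=(-6,2) right/bottom  bias=-1
    (10,0)@(21, 1): e=[154,-110,0] → ·  [on edge]
    (1,1)@(3, 3): e=[14,6,24] → █
    (2,1)@(5, 3): e=[30,-6,20] → ·
    (7,1)@(15, 3): e=[110,-66,0] → ·  [on edge]
    (0,2)@(1, 5): e=[2,26,16] → █
    (2,2)@(5, 5): e=[34,2,8] → █
    (3,2)@(7, 5): e=[50,-10,4] → ·
    (4,2)@(9, 5): e=[66,-22,0] → ·  [on edge]
    (0,3)@(1, 7): e=[6,34,4] → █
    (1,3)@(3, 7): e=[22,22,0] → ·  [on edge]
    (2,3)@(5, 7): e=[38,10,-4] → ·
  covered (5 px):
    · · · · · · · · · · ·
    · █ · · · · · · · · ·
    █ █ █ · · · · · · · ·
    █ · · · · · · · · · ·
T2:
  2·area = 10  (B↔C swapped to make it positive)
  edge (14, 0)→(12, 3): d=(-2,3) right/bottom  bias=-1
  edge (12, 3)→(10, 1): d=(-2,-2) top-left  bias=+0
  edge (10, 1)→(14, 0): d=(4,-1) top-left  bias=+0
    (5,0)@(11, 1): e=[7,2,1] → █
    (6,0)@(13, 1): e=[1,6,3] → █
    (7,0)@(15, 1): e=[-5,10,5] → ·
    (5,1)@(11, 3): e=[3,-2,9] → ·
    (6,1)@(13, 3): e=[-3,2,11] → ·
  covered (2 px):
    · · · · · █ █ · · · ·
    · · · · · · · · · · ·
    · · · · · · · · · · ·
    · · · · · · · · · · ·

Final: [[1,1],[0,2],[1,2],[2,2],[0,3]]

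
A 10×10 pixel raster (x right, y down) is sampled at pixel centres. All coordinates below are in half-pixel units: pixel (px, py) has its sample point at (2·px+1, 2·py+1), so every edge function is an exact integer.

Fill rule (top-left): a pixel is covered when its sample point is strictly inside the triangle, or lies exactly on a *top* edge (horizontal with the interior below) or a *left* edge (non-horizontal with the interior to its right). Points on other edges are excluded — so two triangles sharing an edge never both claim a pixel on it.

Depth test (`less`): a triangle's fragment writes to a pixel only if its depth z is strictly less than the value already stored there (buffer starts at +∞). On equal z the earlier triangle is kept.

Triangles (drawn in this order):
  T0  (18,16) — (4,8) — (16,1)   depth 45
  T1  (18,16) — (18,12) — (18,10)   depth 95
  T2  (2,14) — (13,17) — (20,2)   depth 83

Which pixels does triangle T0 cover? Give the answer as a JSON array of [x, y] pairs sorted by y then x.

T0:
  2·area = 194
  edge (18, 16)→(4, 8): d=(-14,-8) top-left  bias=+0
  edge (4, 8)→(16, 1): d=(12,-7) top-left  bias=+0
  edge (16, 1)→(18, 16): d=(2,15) right/bottom  bias=-1
    (6,1)@(13, 3): e=[142,3,49] → █
    (7,1)@(15, 3): e=[158,17,19] → █
    (8,1)@(17, 3): e=[174,31,-11] → ·
    (5,2)@(11, 5): e=[98,13,83] → █
    (8,2)@(17, 5): e=[146,55,-7] → ·
    (3,3)@(7, 7): e=[38,9,147] → █
    (4,3)@(9, 7): e=[54,23,117] → █
    (8,3)@(17, 7): e=[118,79,-3] → ·
    (3,4)@(7, 9): e=[10,33,151] → █
    (8,4)@(17, 9): e=[90,103,1] → █
    (9,4)@(19, 9): e=[106,117,-29] → ·
    (3,5)@(7, 11): e=[-18,57,155] → ·
  covered (24 px):
    · · · · · · · · · ·
    · · · · · · █ █ · ·
    · · · · · █ █ █ · ·
    · · · █ █ █ █ █ · ·
    · · · █ █ █ █ █ █ ·
    · · · · · █ █ █ █ ·
    · · · · · · █ █ █ ·
    · · · · · · · · █ ·
    · · · · · · · · · ·
    · · · · · · · · · ·
T1:
  degenerate (2·area = 0) — covers nothing
T2:
  2·area = 186  (B↔C swapped to make it positive)
  edge (2, 14)→(20, 2): d=(18,-12) top-left  bias=+0
  edge (20, 2)→(13, 17): d=(-7,15) right/bottom  bias=-1
  edge (13, 17)→(2, 14): d=(-11,-3) top-left  bias=+0
    (9,1)@(19, 3): e=[6,8,172] → █
    (8,2)@(17, 5): e=[18,24,144] → █
    (9,2)@(19, 5): e=[42,-6,150] → ·
    (6,3)@(13, 7): e=[6,70,110] → █
    (7,3)@(15, 7): e=[30,40,116] → █
    (9,3)@(19, 7): e=[78,-20,128] → ·
    (5,4)@(11, 9): e=[18,86,82] → █
    (8,4)@(17, 9): e=[90,-4,100] → ·
    (3,5)@(7, 11): e=[6,132,48] → █
    (4,5)@(9, 11): e=[30,102,54] → █
    (8,5)@(17, 11): e=[126,-18,78] → ·
    (2,6)@(5, 13): e=[18,148,20] → █
    (6,8)@(13, 17): e=[186,0,0] → ·  [on edge]
  covered (22 px):
    · · · · · · · · · ·
    · · · · · · · · · █
    · · · · · · · · █ ·
    · · · · · · █ █ █ ·
    · · · · · █ █ █ · ·
    · · · █ █ █ █ █ · ·
    · · █ █ █ █ █ · · ·
    · · · █ █ █ █ · · ·
    · · · · · · · · · ·
    · · · · · · · · · ·

Final: [[6,1],[7,1],[5,2],[6,2],[7,2],[3,3],[4,3],[5,3],[6,3],[7,3],[3,4],[4,4],[5,4],[6,4],[7,4],[8,4],[5,5],[6,5],[7,5],[8,5],[6,6],[7,6],[8,6],[8,7]]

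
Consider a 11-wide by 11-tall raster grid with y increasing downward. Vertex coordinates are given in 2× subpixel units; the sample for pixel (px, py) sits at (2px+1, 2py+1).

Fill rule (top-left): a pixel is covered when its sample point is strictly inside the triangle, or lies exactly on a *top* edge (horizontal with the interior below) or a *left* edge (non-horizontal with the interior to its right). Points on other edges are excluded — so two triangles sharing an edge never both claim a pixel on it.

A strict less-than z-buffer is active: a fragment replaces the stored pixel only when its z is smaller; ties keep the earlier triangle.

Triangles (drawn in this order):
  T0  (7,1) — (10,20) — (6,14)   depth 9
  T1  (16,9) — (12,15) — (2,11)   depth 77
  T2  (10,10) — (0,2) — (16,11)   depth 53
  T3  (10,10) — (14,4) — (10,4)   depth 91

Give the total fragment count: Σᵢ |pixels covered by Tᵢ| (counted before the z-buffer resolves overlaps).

T0:
  2·area = 58
  edge (7, 1)→(10, 20): d=(3,19) right/bottom  bias=-1
  edge (10, 20)→(6, 14): d=(-4,-6) top-left  bias=+0
  edge (6, 14)→(7, 1): d=(1,-13) top-left  bias=+0
    (3,0)@(7, 1): e=[0,58,0] → .  [on edge]
    (3,1)@(7, 3): e=[6,50,2] → X
    (4,1)@(9, 3): e=[-32,62,28] → .
    (3,2)@(7, 5): e=[12,42,4] → X
    (4,2)@(9, 5): e=[-26,54,30] → .
    (3,3)@(7, 7): e=[18,34,6] → X
    (4,3)@(9, 7): e=[-20,46,32] → .
    (3,4)@(7, 9): e=[24,26,8] → X
    (4,4)@(9, 9): e=[-14,38,34] → .
    (3,5)@(7, 11): e=[30,18,10] → X
    (4,5)@(9, 11): e=[-8,30,36] → .
    (3,6)@(7, 13): e=[36,10,12] → X
  covered (9 px):
    . . . . . . . . . . .
    . . . X . . . . . . .
    . . . X . . . . . . .
    . . . X . . . . . . .
    . . . X . . . . . . .
    . . . X . . . . . . .
    . . . X . . . . . . .
    . . . X X . . . . . .
    . . . . X . . . . . .
    . . . . . . . . . . .
    . . . . . . . . . . .
T1:
  2·area = 76
  edge (16, 9)→(12, 15): d=(-4,6) right/bottom  bias=-1
  edge (12, 15)→(2, 11): d=(-10,-4) top-left  bias=+0
  edge (2, 11)→(16, 9): d=(14,-2) top-left  bias=+0
    (1,5)@(3, 11): e=[70,4,2] → X
    (2,5)@(5, 11): e=[58,12,6] → X
    (3,5)@(7, 11): e=[46,20,10] → X
    (4,5)@(9, 11): e=[34,28,14] → X
    (5,5)@(11, 11): e=[22,36,18] → X
    (6,5)@(13, 11): e=[10,44,22] → X
    (7,5)@(15, 11): e=[-2,52,26] → .
    (1,6)@(3, 13): e=[62,-16,30] → .
    (2,6)@(5, 13): e=[50,-8,34] → .
    (3,6)@(7, 13): e=[38,0,38] → X  [on edge]
    (7,6)@(15, 13): e=[-10,32,54] → .
    (3,7)@(7, 15): e=[30,-20,66] → .
    (8,8)@(17, 17): e=[-38,0,114] → .  [on edge]
  covered (10 px):
    . . . . . . . . . . .
    . . . . . . . . . . .
    . . . . . . . . . . .
    . . . . . . . . . . .
    . . . . . . . . . . .
    . X X X X X X . . . .
    . . . X X X X . . . .
    . . . . . . . . . . .
    . . . . . . . . . . .
    . . . . . . . . . . .
    . . . . . . . . . . .
T2:
  2·area = 38
  edge (10, 10)→(0, 2): d=(-10,-8) top-left  bias=+0
  edge (0, 2)→(16, 11): d=(16,9) right/bottom  bias=-1
  edge (16, 11)→(10, 10): d=(-6,-1) top-left  bias=+0
    (2,2)@(5, 5): e=[10,3,25] → X
    (3,2)@(7, 5): e=[26,-15,27] → .
    (2,3)@(5, 7): e=[-10,35,13] → .
    (3,3)@(7, 7): e=[6,17,15] → X
    (4,3)@(9, 7): e=[22,-1,17] → .
    (3,4)@(7, 9): e=[-14,49,3] → .
    (4,4)@(9, 9): e=[2,31,5] → X
    (5,4)@(11, 9): e=[18,13,7] → X
    (6,4)@(13, 9): e=[34,-5,9] → .
    (4,5)@(9, 11): e=[-18,63,-7] → .
    (5,5)@(11, 11): e=[-2,45,-5] → .
  covered (4 px):
    . . . . . . . . . . .
    . . . . . . . . . . .
    . . X . . . . . . . .
    . . . X . . . . . . .
    . . . . X X . . . . .
    . . . . . . . . . . .
    . . . . . . . . . . .
    . . . . . . . . . . .
    . . . . . . . . . . .
    . . . . . . . . . . .
    . . . . . . . . . . .
T3:
  2·area = 24  (B↔C swapped to make it positive)
  edge (10, 10)→(10, 4): d=(0,-6) top-left  bias=+0
  edge (10, 4)→(14, 4): d=(4,0) top-left  bias=+0
  edge (14, 4)→(10, 10): d=(-4,6) right/bottom  bias=-1
    (5,2)@(11, 5): e=[6,4,14] → X
    (6,2)@(13, 5): e=[18,4,2] → X
    (7,2)@(15, 5): e=[30,4,-10] → .
    (5,3)@(11, 7): e=[6,12,6] → X
    (6,3)@(13, 7): e=[18,12,-6] → .
    (5,4)@(11, 9): e=[6,20,-2] → .
  covered (3 px):
    . . . . . . . . . . .
    . . . . . . . . . . .
    . . . . . X X . . . .
    . . . . . X . . . . .
    . . . . . . . . . . .
    . . . . . . . . . . .
    . . . . . . . . . . .
    . . . . . . . . . . .
    . . . . . . . . . . .
    . . . . . . . . . . .
    . . . . . . . . . . .

Answer: 26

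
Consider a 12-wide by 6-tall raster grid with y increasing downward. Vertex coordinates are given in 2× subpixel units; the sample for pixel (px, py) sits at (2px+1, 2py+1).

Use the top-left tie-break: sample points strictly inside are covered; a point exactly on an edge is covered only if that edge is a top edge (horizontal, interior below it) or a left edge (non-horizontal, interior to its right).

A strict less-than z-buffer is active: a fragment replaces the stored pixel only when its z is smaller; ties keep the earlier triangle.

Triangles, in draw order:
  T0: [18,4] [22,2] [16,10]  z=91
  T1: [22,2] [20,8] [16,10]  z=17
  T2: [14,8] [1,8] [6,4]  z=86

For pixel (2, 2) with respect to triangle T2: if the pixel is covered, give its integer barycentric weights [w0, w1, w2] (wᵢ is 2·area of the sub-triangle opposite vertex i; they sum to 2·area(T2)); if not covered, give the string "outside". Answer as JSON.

T0:
  2·area = 20
  edge (18, 4)→(22, 2): d=(4,-2) top-left  bias=+0
  edge (22, 2)→(16, 10): d=(-6,8) right/bottom  bias=-1
  edge (16, 10)→(18, 4): d=(2,-6) top-left  bias=+0
    (9,0)@(19, 1): e=[-10,30,0] → .  [on edge]
    (10,1)@(21, 3): e=[2,2,16] → X
    (11,1)@(23, 3): e=[6,-14,28] → .
    (9,2)@(19, 5): e=[6,6,8] → X
    (10,2)@(21, 5): e=[10,-10,20] → .
    (8,3)@(17, 7): e=[10,10,0] → X  [on edge]
    (9,3)@(19, 7): e=[14,-6,12] → .
    (8,4)@(17, 9): e=[18,-2,4] → .
  covered (3 px):
    . . . . . . . . . . . .
    . . . . . . . . . . X .
    . . . . . . . . . X . .
    . . . . . . . . X . . .
    . . . . . . . . . . . .
    . . . . . . . . . . . .
T1:
  2·area = 20
  edge (22, 2)→(20, 8): d=(-2,6) right/bottom  bias=-1
  edge (20, 8)→(16, 10): d=(-4,2) right/bottom  bias=-1
  edge (16, 10)→(22, 2): d=(6,-8) top-left  bias=+0
    (10,2)@(21, 5): e=[0,10,10] → .  [on edge]
    (9,3)@(19, 7): e=[8,6,6] → X
    (10,3)@(21, 7): e=[-4,2,22] → .
    (8,4)@(17, 9): e=[16,2,2] → X
    (9,4)@(19, 9): e=[4,-2,18] → .
    (8,5)@(17, 11): e=[12,-6,14] → .
    (9,5)@(19, 11): e=[0,-10,30] → .  [on edge]
  covered (2 px):
    . . . . . . . . . . . .
    . . . . . . . . . . . .
    . . . . . . . . . . . .
    . . . . . . . . . X . .
    . . . . . . . . X . . .
    . . . . . . . . . . . .
T2:
  2·area = 52
  edge (14, 8)→(1, 8): d=(-13,0) right/bottom  bias=-1
  edge (1, 8)→(6, 4): d=(5,-4) top-left  bias=+0
  edge (6, 4)→(14, 8): d=(8,4) right/bottom  bias=-1
    (2,2)@(5, 5): e=[39,1,12] → X
    (3,2)@(7, 5): e=[39,9,4] → X
    (4,2)@(9, 5): e=[39,17,-4] → .
    (1,3)@(3, 7): e=[13,3,36] → X
    (4,3)@(9, 7): e=[13,27,12] → X
    (5,3)@(11, 7): e=[13,35,4] → X
    (6,3)@(13, 7): e=[13,43,-4] → .
    (1,4)@(3, 9): e=[-13,13,52] → .
    (2,4)@(5, 9): e=[-13,21,44] → .
    (3,4)@(7, 9): e=[-13,29,36] → .
    (4,4)@(9, 9): e=[-13,37,28] → .
    (5,4)@(11, 9): e=[-13,45,20] → .
  covered (7 px):
    . . . . . . . . . . . .
    . . . . . . . . . . . .
    . . X X . . . . . . . .
    . X X X X X . . . . . .
    . . . . . . . . . . . .
    . . . . . . . . . . . .

Final: [1,12,39]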